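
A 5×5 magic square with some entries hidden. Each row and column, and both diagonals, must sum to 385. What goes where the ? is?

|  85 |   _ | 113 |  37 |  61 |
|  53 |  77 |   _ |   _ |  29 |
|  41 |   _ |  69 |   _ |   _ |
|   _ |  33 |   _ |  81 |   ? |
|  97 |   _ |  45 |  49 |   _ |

105

Using row 1: 85 + 113 + 37 + 61 + ? → (1,2) = 385 − 296 = 89.
Column 1: 85 + 53 + 41 + 97 + ? = 385, so (4,1) = 109.
The remaining cell in main diagonal is (5,5) = 385 − 312 = 73.
Anti-diagonal: 61 + 69 + 33 + 97 + ? = 385, so (2,4) = 125.
The remaining cell in row 2 is (2,3) = 385 − 284 = 101.
From row 5, 385 − (97 + 45 + 49 + 73) gives (5,2) = 121.
Column 2 must total 385; the given cells sum to 320, so (3,2) = 65.
Column 3 must total 385; the given cells sum to 328, so (4,3) = 57.
Column 4 needs 385; the known cells sum to 292, so (3,4) = 93.
Row 3: 41 + 65 + 69 + 93 + ? = 385, so (3,5) = 117.
Row 4 must total 385; the given cells sum to 280, so (4,5) = 105.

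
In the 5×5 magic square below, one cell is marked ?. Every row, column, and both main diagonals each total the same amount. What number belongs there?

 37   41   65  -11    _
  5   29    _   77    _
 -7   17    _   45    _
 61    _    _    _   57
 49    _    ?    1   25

Column 1 is complete and sums to 145; that is the magic constant.
Row 1: 37 + 41 + 65 + (-11) + ? = 145, so (1,5) = 13.
Column 4: -11 + 77 + 45 + 1 + ? = 145, so (4,4) = 33.
From main diagonal, 145 − (37 + 29 + 33 + 25) gives (3,3) = 21.
From anti-diagonal, 145 − (13 + 77 + 21 + 49) gives (4,2) = -15.
Using row 3: -7 + 17 + 21 + 45 + ? → (3,5) = 145 − 76 = 69.
Using row 4: 61 + (-15) + 33 + 57 + ? → (4,3) = 145 − 136 = 9.
Column 2: 41 + 29 + 17 + (-15) + ? = 145, so (5,2) = 73.
Column 5 needs 145; the known cells sum to 164, so (2,5) = -19.
Using row 2: 5 + 29 + 77 + (-19) + ? → (2,3) = 145 − 92 = 53.
Row 5 must total 145; the given cells sum to 148, so (5,3) = -3.

-3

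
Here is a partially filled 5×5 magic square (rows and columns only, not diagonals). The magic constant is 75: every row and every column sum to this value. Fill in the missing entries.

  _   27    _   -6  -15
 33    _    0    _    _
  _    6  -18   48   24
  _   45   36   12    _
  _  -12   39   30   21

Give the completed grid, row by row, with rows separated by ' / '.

51 27 18 -6 -15 / 33 9 0 -9 42 / 15 6 -18 48 24 / -21 45 36 12 3 / -3 -12 39 30 21

Row 3 needs 75; the known cells sum to 60, so (3,1) = 15.
Row 5: -12 + 39 + 30 + 21 + ? = 75, so (5,1) = -3.
Column 2 must total 75; the given cells sum to 66, so (2,2) = 9.
Column 3 must total 75; the given cells sum to 57, so (1,3) = 18.
Column 4 must total 75; the given cells sum to 84, so (2,4) = -9.
Row 1: 27 + 18 + (-6) + (-15) + ? = 75, so (1,1) = 51.
Row 2 must total 75; the given cells sum to 33, so (2,5) = 42.
The remaining cell in column 1 is (4,1) = 75 − 96 = -21.
Column 5 must total 75; the given cells sum to 72, so (4,5) = 3.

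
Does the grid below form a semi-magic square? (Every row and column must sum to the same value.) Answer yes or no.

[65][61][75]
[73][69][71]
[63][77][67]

No — row 2 sums to 213 but column 1 sums to 201.

Row 1: 65 + 61 + 75 = 201.
Row 2: 73 + 69 + 71 = 213.
Row 3: 63 + 77 + 67 = 207.
Column 1: 65 + 73 + 63 = 201.
Column 2: 61 + 69 + 77 = 207.
Column 3: 75 + 71 + 67 = 213.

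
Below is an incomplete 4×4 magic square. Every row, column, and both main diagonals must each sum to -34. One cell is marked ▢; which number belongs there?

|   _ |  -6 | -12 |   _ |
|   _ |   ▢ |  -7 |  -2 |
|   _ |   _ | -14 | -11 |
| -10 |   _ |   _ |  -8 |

From column 3, -34 − (-12 + (-7) + (-14)) gives (4,3) = -1.
Column 4 must total -34; the given cells sum to -21, so (1,4) = -13.
Anti-diagonal: -13 + (-7) + (-10) + ? = -34, so (3,2) = -4.
Using row 1: -6 + (-12) + (-13) + ? → (1,1) = -34 − (-31) = -3.
Row 3 needs -34; the known cells sum to -29, so (3,1) = -5.
Using row 4: -10 + (-1) + (-8) + ? → (4,2) = -34 − (-19) = -15.
The remaining cell in column 1 is (2,1) = -34 − (-18) = -16.
Using column 2: -6 + (-4) + (-15) + ? → (2,2) = -34 − (-25) = -9.

-9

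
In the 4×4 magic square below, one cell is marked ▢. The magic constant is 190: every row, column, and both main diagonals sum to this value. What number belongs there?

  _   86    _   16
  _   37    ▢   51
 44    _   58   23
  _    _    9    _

Using row 3: 44 + 58 + 23 + ? → (3,2) = 190 − 125 = 65.
Column 2 must total 190; the given cells sum to 188, so (4,2) = 2.
The remaining cell in column 4 is (4,4) = 190 − 90 = 100.
From main diagonal, 190 − (37 + 58 + 100) gives (1,1) = -5.
From row 1, 190 − (-5 + 86 + 16) gives (1,3) = 93.
Row 4 needs 190; the known cells sum to 111, so (4,1) = 79.
The remaining cell in column 1 is (2,1) = 190 − 118 = 72.
From column 3, 190 − (93 + 58 + 9) gives (2,3) = 30.

30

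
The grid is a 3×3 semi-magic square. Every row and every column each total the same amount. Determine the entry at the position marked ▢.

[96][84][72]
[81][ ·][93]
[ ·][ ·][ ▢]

Row 1 is complete and sums to 252; that is the magic constant.
Using row 2: 81 + 93 + ? → (2,2) = 252 − 174 = 78.
From column 1, 252 − (96 + 81) gives (3,1) = 75.
Column 2: 84 + 78 + ? = 252, so (3,2) = 90.
The remaining cell in column 3 is (3,3) = 252 − 165 = 87.

87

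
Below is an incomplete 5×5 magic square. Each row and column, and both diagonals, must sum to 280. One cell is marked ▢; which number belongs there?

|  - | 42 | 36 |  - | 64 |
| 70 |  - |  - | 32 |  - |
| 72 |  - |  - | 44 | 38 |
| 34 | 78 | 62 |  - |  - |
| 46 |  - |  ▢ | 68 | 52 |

The remaining cell in column 1 is (1,1) = 280 − 222 = 58.
Anti-diagonal needs 280; the known cells sum to 220, so (3,3) = 60.
Row 1 needs 280; the known cells sum to 200, so (1,4) = 80.
From row 3, 280 − (72 + 60 + 44 + 38) gives (3,2) = 66.
Column 4 needs 280; the known cells sum to 224, so (4,4) = 56.
Using main diagonal: 58 + 60 + 56 + 52 + ? → (2,2) = 280 − 226 = 54.
Row 4: 34 + 78 + 62 + 56 + ? = 280, so (4,5) = 50.
Using column 2: 42 + 54 + 66 + 78 + ? → (5,2) = 280 − 240 = 40.
Column 5: 64 + 38 + 50 + 52 + ? = 280, so (2,5) = 76.
From row 2, 280 − (70 + 54 + 32 + 76) gives (2,3) = 48.
Row 5 must total 280; the given cells sum to 206, so (5,3) = 74.

74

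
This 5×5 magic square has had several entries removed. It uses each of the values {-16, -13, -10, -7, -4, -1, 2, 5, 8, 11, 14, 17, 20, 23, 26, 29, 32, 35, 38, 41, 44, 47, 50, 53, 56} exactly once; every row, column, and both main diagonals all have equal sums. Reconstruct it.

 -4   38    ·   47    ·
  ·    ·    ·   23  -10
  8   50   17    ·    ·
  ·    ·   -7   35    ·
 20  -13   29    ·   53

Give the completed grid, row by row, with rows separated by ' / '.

The 25 entries sum to 500, so each line sums to 500/5 = 100.
From row 5, 100 − (20 + (-13) + 29 + 53) gives (5,4) = 11.
From column 4, 100 − (47 + 23 + 35 + 11) gives (3,4) = -16.
From main diagonal, 100 − (-4 + 17 + 35 + 53) gives (2,2) = -1.
Using row 3: 8 + 50 + 17 + (-16) + ? → (3,5) = 100 − 59 = 41.
Using column 2: 38 + (-1) + 50 + (-13) + ? → (4,2) = 100 − 74 = 26.
Anti-diagonal needs 100; the known cells sum to 86, so (1,5) = 14.
Row 1: -4 + 38 + 47 + 14 + ? = 100, so (1,3) = 5.
Column 3 must total 100; the given cells sum to 44, so (2,3) = 56.
Using column 5: 14 + (-10) + 41 + 53 + ? → (4,5) = 100 − 98 = 2.
Row 2: -1 + 56 + 23 + (-10) + ? = 100, so (2,1) = 32.
Row 4 needs 100; the known cells sum to 56, so (4,1) = 44.

-4 38 5 47 14 / 32 -1 56 23 -10 / 8 50 17 -16 41 / 44 26 -7 35 2 / 20 -13 29 11 53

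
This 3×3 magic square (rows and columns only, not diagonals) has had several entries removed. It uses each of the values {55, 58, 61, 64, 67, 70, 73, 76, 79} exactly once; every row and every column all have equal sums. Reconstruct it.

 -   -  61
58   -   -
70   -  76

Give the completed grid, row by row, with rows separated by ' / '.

The 9 entries sum to 603, so each line sums to 603/3 = 201.
Using row 3: 70 + 76 + ? → (3,2) = 201 − 146 = 55.
Column 1 needs 201; the known cells sum to 128, so (1,1) = 73.
The remaining cell in column 3 is (2,3) = 201 − 137 = 64.
Row 1 needs 201; the known cells sum to 134, so (1,2) = 67.
The remaining cell in row 2 is (2,2) = 201 − 122 = 79.

73 67 61 / 58 79 64 / 70 55 76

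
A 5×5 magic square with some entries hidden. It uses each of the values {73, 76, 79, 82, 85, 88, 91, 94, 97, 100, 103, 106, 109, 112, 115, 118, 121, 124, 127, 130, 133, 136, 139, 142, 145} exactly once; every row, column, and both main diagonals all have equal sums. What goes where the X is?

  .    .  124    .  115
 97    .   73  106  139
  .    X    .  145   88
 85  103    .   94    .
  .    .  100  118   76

79

The 25 entries sum to 2725, so each line sums to 2725/5 = 545.
Row 2: 97 + 73 + 106 + 139 + ? = 545, so (2,2) = 130.
The remaining cell in column 4 is (1,4) = 545 − 463 = 82.
Column 5 needs 545; the known cells sum to 418, so (4,5) = 127.
From row 4, 545 − (85 + 103 + 94 + 127) gives (4,3) = 136.
Column 3: 124 + 73 + 136 + 100 + ? = 545, so (3,3) = 112.
Main diagonal: 130 + 112 + 94 + 76 + ? = 545, so (1,1) = 133.
Anti-diagonal needs 545; the known cells sum to 436, so (5,1) = 109.
Using row 1: 133 + 124 + 82 + 115 + ? → (1,2) = 545 − 454 = 91.
Row 5 must total 545; the given cells sum to 403, so (5,2) = 142.
Column 1 needs 545; the known cells sum to 424, so (3,1) = 121.
The remaining cell in column 2 is (3,2) = 545 − 466 = 79.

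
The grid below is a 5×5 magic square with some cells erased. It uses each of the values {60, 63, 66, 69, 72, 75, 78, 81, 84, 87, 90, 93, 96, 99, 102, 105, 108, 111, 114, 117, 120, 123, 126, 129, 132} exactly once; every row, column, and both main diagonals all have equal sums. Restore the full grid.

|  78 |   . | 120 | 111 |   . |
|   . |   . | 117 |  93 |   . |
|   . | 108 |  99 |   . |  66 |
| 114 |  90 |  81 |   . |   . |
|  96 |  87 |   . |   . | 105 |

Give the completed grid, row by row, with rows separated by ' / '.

The 25 entries sum to 2400, so each line sums to 2400/5 = 480.
From column 3, 480 − (120 + 117 + 99 + 81) gives (5,3) = 63.
Anti-diagonal needs 480; the known cells sum to 378, so (1,5) = 102.
Row 1: 78 + 120 + 111 + 102 + ? = 480, so (1,2) = 69.
Using row 5: 96 + 87 + 63 + 105 + ? → (5,4) = 480 − 351 = 129.
Column 2: 69 + 108 + 90 + 87 + ? = 480, so (2,2) = 126.
Main diagonal must total 480; the given cells sum to 408, so (4,4) = 72.
Row 4 needs 480; the known cells sum to 357, so (4,5) = 123.
Column 4 needs 480; the known cells sum to 405, so (3,4) = 75.
The remaining cell in column 5 is (2,5) = 480 − 396 = 84.
The remaining cell in row 2 is (2,1) = 480 − 420 = 60.
Row 3: 108 + 99 + 75 + 66 + ? = 480, so (3,1) = 132.

78 69 120 111 102 / 60 126 117 93 84 / 132 108 99 75 66 / 114 90 81 72 123 / 96 87 63 129 105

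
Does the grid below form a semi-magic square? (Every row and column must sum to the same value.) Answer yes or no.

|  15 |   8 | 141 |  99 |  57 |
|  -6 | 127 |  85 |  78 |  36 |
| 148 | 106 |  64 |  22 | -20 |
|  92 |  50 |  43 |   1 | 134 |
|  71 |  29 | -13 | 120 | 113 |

Row 1: 15 + 8 + 141 + 99 + 57 = 320.
Row 2: -6 + 127 + 85 + 78 + 36 = 320.
Row 3: 148 + 106 + 64 + 22 + (-20) = 320.
Row 4: 92 + 50 + 43 + 1 + 134 = 320.
Row 5: 71 + 29 + (-13) + 120 + 113 = 320.
Column 1: 15 + (-6) + 148 + 92 + 71 = 320.
Column 2: 8 + 127 + 106 + 50 + 29 = 320.
Column 3: 141 + 85 + 64 + 43 + (-13) = 320.
Column 4: 99 + 78 + 22 + 1 + 120 = 320.
Column 5: 57 + 36 + (-20) + 134 + 113 = 320.
All lines sum to 320.

Yes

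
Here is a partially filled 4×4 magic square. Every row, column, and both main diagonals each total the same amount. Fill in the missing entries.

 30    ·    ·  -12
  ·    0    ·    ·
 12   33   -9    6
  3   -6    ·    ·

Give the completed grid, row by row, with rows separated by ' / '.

Row 3 is already complete: 12 + 33 + -9 + 6 = 42, so that is the magic constant.
Column 1 needs 42; the known cells sum to 45, so (2,1) = -3.
Column 2 needs 42; the known cells sum to 27, so (1,2) = 15.
The remaining cell in main diagonal is (4,4) = 42 − 21 = 21.
Anti-diagonal must total 42; the given cells sum to 24, so (2,3) = 18.
Using row 1: 30 + 15 + (-12) + ? → (1,3) = 42 − 33 = 9.
The remaining cell in row 2 is (2,4) = 42 − 15 = 27.
The remaining cell in row 4 is (4,3) = 42 − 18 = 24.

30 15 9 -12 / -3 0 18 27 / 12 33 -9 6 / 3 -6 24 21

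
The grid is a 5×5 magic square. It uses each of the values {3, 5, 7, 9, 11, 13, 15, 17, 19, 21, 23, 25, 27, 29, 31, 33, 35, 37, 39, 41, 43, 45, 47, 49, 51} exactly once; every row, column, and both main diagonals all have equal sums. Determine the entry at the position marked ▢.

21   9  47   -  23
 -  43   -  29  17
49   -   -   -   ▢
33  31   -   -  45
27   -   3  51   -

The 25 entries sum to 675, so each line sums to 675/5 = 135.
Row 1 needs 135; the known cells sum to 100, so (1,4) = 35.
Column 1 needs 135; the known cells sum to 130, so (2,1) = 5.
Using anti-diagonal: 23 + 29 + 31 + 27 + ? → (3,3) = 135 − 110 = 25.
From row 2, 135 − (5 + 43 + 29 + 17) gives (2,3) = 41.
Column 3: 47 + 41 + 25 + 3 + ? = 135, so (4,3) = 19.
The remaining cell in row 4 is (4,4) = 135 − 128 = 7.
From column 4, 135 − (35 + 29 + 7 + 51) gives (3,4) = 13.
Main diagonal: 21 + 43 + 25 + 7 + ? = 135, so (5,5) = 39.
Row 5 needs 135; the known cells sum to 120, so (5,2) = 15.
From column 2, 135 − (9 + 43 + 31 + 15) gives (3,2) = 37.
The remaining cell in column 5 is (3,5) = 135 − 124 = 11.

11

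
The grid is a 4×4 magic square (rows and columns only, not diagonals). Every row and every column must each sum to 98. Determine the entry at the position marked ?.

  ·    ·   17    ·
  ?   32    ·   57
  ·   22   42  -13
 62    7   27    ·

Row 3 needs 98; the known cells sum to 51, so (3,1) = 47.
Row 4: 62 + 7 + 27 + ? = 98, so (4,4) = 2.
The remaining cell in column 2 is (1,2) = 98 − 61 = 37.
Column 3 must total 98; the given cells sum to 86, so (2,3) = 12.
Using column 4: 57 + (-13) + 2 + ? → (1,4) = 98 − 46 = 52.
From row 1, 98 − (37 + 17 + 52) gives (1,1) = -8.
The remaining cell in row 2 is (2,1) = 98 − 101 = -3.

-3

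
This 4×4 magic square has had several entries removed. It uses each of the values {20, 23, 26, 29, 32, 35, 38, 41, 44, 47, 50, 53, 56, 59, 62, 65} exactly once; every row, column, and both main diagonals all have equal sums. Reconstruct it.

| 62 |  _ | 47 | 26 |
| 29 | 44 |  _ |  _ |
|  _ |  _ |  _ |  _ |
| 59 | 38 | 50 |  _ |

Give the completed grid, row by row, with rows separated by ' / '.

62 35 47 26 / 29 44 32 65 / 20 53 41 56 / 59 38 50 23

The 16 entries sum to 680, so each line sums to 680/4 = 170.
Row 1 needs 170; the known cells sum to 135, so (1,2) = 35.
The remaining cell in row 4 is (4,4) = 170 − 147 = 23.
From column 1, 170 − (62 + 29 + 59) gives (3,1) = 20.
Using column 2: 35 + 44 + 38 + ? → (3,2) = 170 − 117 = 53.
Main diagonal needs 170; the known cells sum to 129, so (3,3) = 41.
Anti-diagonal: 26 + 53 + 59 + ? = 170, so (2,3) = 32.
Row 2 needs 170; the known cells sum to 105, so (2,4) = 65.
Row 3 needs 170; the known cells sum to 114, so (3,4) = 56.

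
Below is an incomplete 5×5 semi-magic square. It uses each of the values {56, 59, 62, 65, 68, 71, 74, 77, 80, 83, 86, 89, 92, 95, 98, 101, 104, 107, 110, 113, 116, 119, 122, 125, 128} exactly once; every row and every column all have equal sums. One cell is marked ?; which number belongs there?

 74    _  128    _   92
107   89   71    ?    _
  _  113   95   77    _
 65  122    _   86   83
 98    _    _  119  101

The 25 entries sum to 2300, so each line sums to 2300/5 = 460.
The remaining cell in row 4 is (4,3) = 460 − 356 = 104.
Column 1 must total 460; the given cells sum to 344, so (3,1) = 116.
Using column 3: 128 + 71 + 95 + 104 + ? → (5,3) = 460 − 398 = 62.
The remaining cell in row 3 is (3,5) = 460 − 401 = 59.
Row 5 must total 460; the given cells sum to 380, so (5,2) = 80.
Column 2 needs 460; the known cells sum to 404, so (1,2) = 56.
Using column 5: 92 + 59 + 83 + 101 + ? → (2,5) = 460 − 335 = 125.
Row 1 must total 460; the given cells sum to 350, so (1,4) = 110.
Using row 2: 107 + 89 + 71 + 125 + ? → (2,4) = 460 − 392 = 68.

68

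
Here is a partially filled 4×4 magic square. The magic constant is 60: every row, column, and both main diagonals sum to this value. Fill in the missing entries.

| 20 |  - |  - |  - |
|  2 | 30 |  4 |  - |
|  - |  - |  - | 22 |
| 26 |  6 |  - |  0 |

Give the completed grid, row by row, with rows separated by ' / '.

20 8 18 14 / 2 30 4 24 / 12 16 10 22 / 26 6 28 0

Using row 2: 2 + 30 + 4 + ? → (2,4) = 60 − 36 = 24.
The remaining cell in row 4 is (4,3) = 60 − 32 = 28.
Column 1 needs 60; the known cells sum to 48, so (3,1) = 12.
Column 4 needs 60; the known cells sum to 46, so (1,4) = 14.
Using main diagonal: 20 + 30 + 0 + ? → (3,3) = 60 − 50 = 10.
Anti-diagonal: 14 + 4 + 26 + ? = 60, so (3,2) = 16.
Using column 2: 30 + 16 + 6 + ? → (1,2) = 60 − 52 = 8.
From column 3, 60 − (4 + 10 + 28) gives (1,3) = 18.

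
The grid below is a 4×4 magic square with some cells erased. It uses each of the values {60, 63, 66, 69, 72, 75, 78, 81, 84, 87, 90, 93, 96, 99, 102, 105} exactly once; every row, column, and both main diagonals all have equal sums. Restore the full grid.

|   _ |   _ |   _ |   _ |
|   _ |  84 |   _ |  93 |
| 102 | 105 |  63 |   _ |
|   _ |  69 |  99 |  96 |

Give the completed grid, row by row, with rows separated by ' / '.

87 72 90 81 / 75 84 78 93 / 102 105 63 60 / 66 69 99 96

The 16 entries sum to 1320, so each line sums to 1320/4 = 330.
Row 3: 102 + 105 + 63 + ? = 330, so (3,4) = 60.
Row 4 must total 330; the given cells sum to 264, so (4,1) = 66.
The remaining cell in column 2 is (1,2) = 330 − 258 = 72.
The remaining cell in column 4 is (1,4) = 330 − 249 = 81.
Main diagonal needs 330; the known cells sum to 243, so (1,1) = 87.
The remaining cell in anti-diagonal is (2,3) = 330 − 252 = 78.
From row 1, 330 − (87 + 72 + 81) gives (1,3) = 90.
From row 2, 330 − (84 + 78 + 93) gives (2,1) = 75.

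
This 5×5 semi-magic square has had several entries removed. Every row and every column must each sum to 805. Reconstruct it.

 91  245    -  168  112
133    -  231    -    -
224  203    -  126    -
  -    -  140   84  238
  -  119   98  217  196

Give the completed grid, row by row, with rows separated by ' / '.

Row 1: 91 + 245 + 168 + 112 + ? = 805, so (1,3) = 189.
Row 5 needs 805; the known cells sum to 630, so (5,1) = 175.
Using column 1: 91 + 133 + 224 + 175 + ? → (4,1) = 805 − 623 = 182.
Column 3: 189 + 231 + 140 + 98 + ? = 805, so (3,3) = 147.
Using column 4: 168 + 126 + 84 + 217 + ? → (2,4) = 805 − 595 = 210.
Row 3: 224 + 203 + 147 + 126 + ? = 805, so (3,5) = 105.
From row 4, 805 − (182 + 140 + 84 + 238) gives (4,2) = 161.
Using column 2: 245 + 203 + 161 + 119 + ? → (2,2) = 805 − 728 = 77.
Column 5: 112 + 105 + 238 + 196 + ? = 805, so (2,5) = 154.

91 245 189 168 112 / 133 77 231 210 154 / 224 203 147 126 105 / 182 161 140 84 238 / 175 119 98 217 196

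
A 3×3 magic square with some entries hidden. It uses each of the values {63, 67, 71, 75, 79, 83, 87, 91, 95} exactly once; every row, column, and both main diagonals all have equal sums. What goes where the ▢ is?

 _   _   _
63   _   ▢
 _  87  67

The 9 entries sum to 711, so each line sums to 711/3 = 237.
Row 3 must total 237; the given cells sum to 154, so (3,1) = 83.
Using column 1: 63 + 83 + ? → (1,1) = 237 − 146 = 91.
From main diagonal, 237 − (91 + 67) gives (2,2) = 79.
Using anti-diagonal: 79 + 83 + ? → (1,3) = 237 − 162 = 75.
The remaining cell in row 1 is (1,2) = 237 − 166 = 71.
The remaining cell in row 2 is (2,3) = 237 − 142 = 95.

95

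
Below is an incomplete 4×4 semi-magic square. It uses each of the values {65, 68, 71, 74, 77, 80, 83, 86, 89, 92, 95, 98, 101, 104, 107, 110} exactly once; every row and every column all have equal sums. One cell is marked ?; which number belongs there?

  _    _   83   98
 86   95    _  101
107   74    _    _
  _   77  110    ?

The 16 entries sum to 1400, so each line sums to 1400/4 = 350.
The remaining cell in row 2 is (2,3) = 350 − 282 = 68.
The remaining cell in column 2 is (1,2) = 350 − 246 = 104.
From column 3, 350 − (83 + 68 + 110) gives (3,3) = 89.
Using row 1: 104 + 83 + 98 + ? → (1,1) = 350 − 285 = 65.
From row 3, 350 − (107 + 74 + 89) gives (3,4) = 80.
Using column 1: 65 + 86 + 107 + ? → (4,1) = 350 − 258 = 92.
The remaining cell in column 4 is (4,4) = 350 − 279 = 71.

71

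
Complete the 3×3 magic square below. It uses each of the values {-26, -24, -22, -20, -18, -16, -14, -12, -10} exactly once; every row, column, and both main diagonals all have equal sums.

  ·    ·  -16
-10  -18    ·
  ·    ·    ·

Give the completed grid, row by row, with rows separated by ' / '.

The 9 entries sum to -162, so each line sums to -162/3 = -54.
The remaining cell in row 2 is (2,3) = -54 − (-28) = -26.
Using column 3: -16 + (-26) + ? → (3,3) = -54 − (-42) = -12.
Using main diagonal: -18 + (-12) + ? → (1,1) = -54 − (-30) = -24.
The remaining cell in anti-diagonal is (3,1) = -54 − (-34) = -20.
Using row 1: -24 + (-16) + ? → (1,2) = -54 − (-40) = -14.
From row 3, -54 − (-20 + (-12)) gives (3,2) = -22.

-24 -14 -16 / -10 -18 -26 / -20 -22 -12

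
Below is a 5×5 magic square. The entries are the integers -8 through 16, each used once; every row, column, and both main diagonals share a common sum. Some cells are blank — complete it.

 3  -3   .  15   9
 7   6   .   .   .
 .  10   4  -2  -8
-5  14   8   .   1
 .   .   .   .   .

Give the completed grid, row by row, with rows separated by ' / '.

3 -3 -4 15 9 / 7 6 0 -6 13 / 16 10 4 -2 -8 / -5 14 8 2 1 / -1 -7 12 11 5

The entries are -8 through 16, which sum to 100, so each line sums to 100/5 = 20.
Using row 1: 3 + (-3) + 15 + 9 + ? → (1,3) = 20 − 24 = -4.
Row 3 needs 20; the known cells sum to 4, so (3,1) = 16.
The remaining cell in row 4 is (4,4) = 20 − 18 = 2.
From column 1, 20 − (3 + 7 + 16 + (-5)) gives (5,1) = -1.
The remaining cell in column 2 is (5,2) = 20 − 27 = -7.
The remaining cell in main diagonal is (5,5) = 20 − 15 = 5.
Anti-diagonal needs 20; the known cells sum to 26, so (2,4) = -6.
Using column 4: 15 + (-6) + (-2) + 2 + ? → (5,4) = 20 − 9 = 11.
Column 5 needs 20; the known cells sum to 7, so (2,5) = 13.
Row 2 needs 20; the known cells sum to 20, so (2,3) = 0.
From row 5, 20 − (-1 + (-7) + 11 + 5) gives (5,3) = 12.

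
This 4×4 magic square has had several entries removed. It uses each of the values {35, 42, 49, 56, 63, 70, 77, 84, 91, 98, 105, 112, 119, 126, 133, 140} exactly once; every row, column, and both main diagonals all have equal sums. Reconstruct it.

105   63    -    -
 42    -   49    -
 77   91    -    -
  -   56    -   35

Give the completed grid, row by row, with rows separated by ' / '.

The 16 entries sum to 1400, so each line sums to 1400/4 = 350.
Using column 1: 105 + 42 + 77 + ? → (4,1) = 350 − 224 = 126.
The remaining cell in column 2 is (2,2) = 350 − 210 = 140.
Main diagonal must total 350; the given cells sum to 280, so (3,3) = 70.
Anti-diagonal: 49 + 91 + 126 + ? = 350, so (1,4) = 84.
Row 1 needs 350; the known cells sum to 252, so (1,3) = 98.
Row 2: 42 + 140 + 49 + ? = 350, so (2,4) = 119.
Row 3: 77 + 91 + 70 + ? = 350, so (3,4) = 112.
Row 4: 126 + 56 + 35 + ? = 350, so (4,3) = 133.

105 63 98 84 / 42 140 49 119 / 77 91 70 112 / 126 56 133 35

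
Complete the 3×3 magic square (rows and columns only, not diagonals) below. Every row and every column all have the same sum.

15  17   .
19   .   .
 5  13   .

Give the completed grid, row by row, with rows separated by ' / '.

15 17 7 / 19 9 11 / 5 13 21

Column 1 is already complete: 15 + 19 + 5 = 39, so that is the magic constant.
Row 1 needs 39; the known cells sum to 32, so (1,3) = 7.
The remaining cell in row 3 is (3,3) = 39 − 18 = 21.
The remaining cell in column 2 is (2,2) = 39 − 30 = 9.
From column 3, 39 − (7 + 21) gives (2,3) = 11.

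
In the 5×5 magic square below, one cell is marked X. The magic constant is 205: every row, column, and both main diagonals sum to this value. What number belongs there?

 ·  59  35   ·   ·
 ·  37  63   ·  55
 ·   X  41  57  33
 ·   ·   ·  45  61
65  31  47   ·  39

25

The remaining cell in row 5 is (5,4) = 205 − 182 = 23.
Column 3 needs 205; the known cells sum to 186, so (4,3) = 19.
Column 5 must total 205; the given cells sum to 188, so (1,5) = 17.
Main diagonal must total 205; the given cells sum to 162, so (1,1) = 43.
Row 1 must total 205; the given cells sum to 154, so (1,4) = 51.
Column 4: 51 + 57 + 45 + 23 + ? = 205, so (2,4) = 29.
Using anti-diagonal: 17 + 29 + 41 + 65 + ? → (4,2) = 205 − 152 = 53.
Row 2 must total 205; the given cells sum to 184, so (2,1) = 21.
Row 4 must total 205; the given cells sum to 178, so (4,1) = 27.
Column 1 needs 205; the known cells sum to 156, so (3,1) = 49.
The remaining cell in column 2 is (3,2) = 205 − 180 = 25.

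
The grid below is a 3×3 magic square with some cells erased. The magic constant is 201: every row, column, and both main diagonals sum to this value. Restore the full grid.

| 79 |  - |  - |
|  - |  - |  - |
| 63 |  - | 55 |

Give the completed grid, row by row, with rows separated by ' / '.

Row 3: 63 + 55 + ? = 201, so (3,2) = 83.
Column 1: 79 + 63 + ? = 201, so (2,1) = 59.
From main diagonal, 201 − (79 + 55) gives (2,2) = 67.
Using anti-diagonal: 67 + 63 + ? → (1,3) = 201 − 130 = 71.
Row 1 needs 201; the known cells sum to 150, so (1,2) = 51.
Using row 2: 59 + 67 + ? → (2,3) = 201 − 126 = 75.

79 51 71 / 59 67 75 / 63 83 55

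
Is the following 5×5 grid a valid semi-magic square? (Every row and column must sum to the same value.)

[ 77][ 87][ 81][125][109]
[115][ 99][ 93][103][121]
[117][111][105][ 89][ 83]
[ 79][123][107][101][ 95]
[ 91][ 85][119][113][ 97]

No — column 3 sums to 505 but column 1 sums to 479.

Row 1: 77 + 87 + 81 + 125 + 109 = 479.
Row 2: 115 + 99 + 93 + 103 + 121 = 531.
Row 3: 117 + 111 + 105 + 89 + 83 = 505.
Row 4: 79 + 123 + 107 + 101 + 95 = 505.
Row 5: 91 + 85 + 119 + 113 + 97 = 505.
Column 1: 77 + 115 + 117 + 79 + 91 = 479.
Column 2: 87 + 99 + 111 + 123 + 85 = 505.
Column 3: 81 + 93 + 105 + 107 + 119 = 505.
Column 4: 125 + 103 + 89 + 101 + 113 = 531.
Column 5: 109 + 121 + 83 + 95 + 97 = 505.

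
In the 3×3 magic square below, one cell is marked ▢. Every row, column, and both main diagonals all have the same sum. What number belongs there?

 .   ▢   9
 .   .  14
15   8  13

16

Row 3 is complete and sums to 36; that is the magic constant.
Using anti-diagonal: 9 + 15 + ? → (2,2) = 36 − 24 = 12.
Row 2 must total 36; the given cells sum to 26, so (2,1) = 10.
Column 1 must total 36; the given cells sum to 25, so (1,1) = 11.
Column 2 needs 36; the known cells sum to 20, so (1,2) = 16.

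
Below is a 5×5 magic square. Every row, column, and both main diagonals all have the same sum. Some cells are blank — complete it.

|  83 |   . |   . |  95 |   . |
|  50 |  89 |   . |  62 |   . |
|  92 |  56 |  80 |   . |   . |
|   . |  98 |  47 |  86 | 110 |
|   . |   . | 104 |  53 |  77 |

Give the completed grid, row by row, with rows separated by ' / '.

Main diagonal is already complete: 83 + 89 + 80 + 86 + 77 = 415, so that is the magic constant.
Row 4 needs 415; the known cells sum to 341, so (4,1) = 74.
Column 1 needs 415; the known cells sum to 299, so (5,1) = 116.
From column 4, 415 − (95 + 62 + 86 + 53) gives (3,4) = 119.
The remaining cell in anti-diagonal is (1,5) = 415 − 356 = 59.
The remaining cell in row 3 is (3,5) = 415 − 347 = 68.
Using row 5: 116 + 104 + 53 + 77 + ? → (5,2) = 415 − 350 = 65.
From column 2, 415 − (89 + 56 + 98 + 65) gives (1,2) = 107.
Column 5 needs 415; the known cells sum to 314, so (2,5) = 101.
From row 1, 415 − (83 + 107 + 95 + 59) gives (1,3) = 71.
Using row 2: 50 + 89 + 62 + 101 + ? → (2,3) = 415 − 302 = 113.

83 107 71 95 59 / 50 89 113 62 101 / 92 56 80 119 68 / 74 98 47 86 110 / 116 65 104 53 77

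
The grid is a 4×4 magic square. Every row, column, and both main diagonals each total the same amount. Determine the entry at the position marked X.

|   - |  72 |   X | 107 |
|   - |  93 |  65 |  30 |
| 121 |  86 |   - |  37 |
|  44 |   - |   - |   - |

100

Anti-diagonal is complete and sums to 302; that is the magic constant.
Row 2 needs 302; the known cells sum to 188, so (2,1) = 114.
Using row 3: 121 + 86 + 37 + ? → (3,3) = 302 − 244 = 58.
Using column 1: 114 + 121 + 44 + ? → (1,1) = 302 − 279 = 23.
Column 2 must total 302; the given cells sum to 251, so (4,2) = 51.
Column 4: 107 + 30 + 37 + ? = 302, so (4,4) = 128.
From row 1, 302 − (23 + 72 + 107) gives (1,3) = 100.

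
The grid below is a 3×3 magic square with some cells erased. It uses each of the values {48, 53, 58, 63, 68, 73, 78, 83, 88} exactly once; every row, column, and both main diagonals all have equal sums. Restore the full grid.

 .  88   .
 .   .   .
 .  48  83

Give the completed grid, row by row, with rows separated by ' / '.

The 9 entries sum to 612, so each line sums to 612/3 = 204.
Row 3 must total 204; the given cells sum to 131, so (3,1) = 73.
Column 2 must total 204; the given cells sum to 136, so (2,2) = 68.
Main diagonal needs 204; the known cells sum to 151, so (1,1) = 53.
Anti-diagonal: 68 + 73 + ? = 204, so (1,3) = 63.
Using column 1: 53 + 73 + ? → (2,1) = 204 − 126 = 78.
Using column 3: 63 + 83 + ? → (2,3) = 204 − 146 = 58.

53 88 63 / 78 68 58 / 73 48 83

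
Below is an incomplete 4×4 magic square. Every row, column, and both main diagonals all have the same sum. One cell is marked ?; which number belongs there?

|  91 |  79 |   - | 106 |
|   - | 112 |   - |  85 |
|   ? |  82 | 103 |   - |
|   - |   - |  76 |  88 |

Main diagonal is complete and sums to 394; that is the magic constant.
Using row 1: 91 + 79 + 106 + ? → (1,3) = 394 − 276 = 118.
From column 2, 394 − (79 + 112 + 82) gives (4,2) = 121.
Column 3: 118 + 103 + 76 + ? = 394, so (2,3) = 97.
Column 4 must total 394; the given cells sum to 279, so (3,4) = 115.
Anti-diagonal: 106 + 97 + 82 + ? = 394, so (4,1) = 109.
Using row 2: 112 + 97 + 85 + ? → (2,1) = 394 − 294 = 100.
Row 3: 82 + 103 + 115 + ? = 394, so (3,1) = 94.

94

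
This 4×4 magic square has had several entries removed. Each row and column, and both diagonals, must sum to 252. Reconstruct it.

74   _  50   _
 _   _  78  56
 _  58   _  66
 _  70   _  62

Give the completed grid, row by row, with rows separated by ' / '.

74 60 50 68 / 54 64 78 56 / 76 58 52 66 / 48 70 72 62

Column 4 must total 252; the given cells sum to 184, so (1,4) = 68.
The remaining cell in anti-diagonal is (4,1) = 252 − 204 = 48.
Row 1 needs 252; the known cells sum to 192, so (1,2) = 60.
Row 4: 48 + 70 + 62 + ? = 252, so (4,3) = 72.
Column 2 must total 252; the given cells sum to 188, so (2,2) = 64.
From column 3, 252 − (50 + 78 + 72) gives (3,3) = 52.
Using row 2: 64 + 78 + 56 + ? → (2,1) = 252 − 198 = 54.
Using row 3: 58 + 52 + 66 + ? → (3,1) = 252 − 176 = 76.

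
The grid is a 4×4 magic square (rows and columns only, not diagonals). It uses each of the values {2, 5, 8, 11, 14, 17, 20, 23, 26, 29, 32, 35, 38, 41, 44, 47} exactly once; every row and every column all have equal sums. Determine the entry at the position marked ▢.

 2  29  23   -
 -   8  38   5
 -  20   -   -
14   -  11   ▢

The 16 entries sum to 392, so each line sums to 392/4 = 98.
Row 1: 2 + 29 + 23 + ? = 98, so (1,4) = 44.
Row 2: 8 + 38 + 5 + ? = 98, so (2,1) = 47.
Column 1: 2 + 47 + 14 + ? = 98, so (3,1) = 35.
From column 2, 98 − (29 + 8 + 20) gives (4,2) = 41.
The remaining cell in column 3 is (3,3) = 98 − 72 = 26.
From row 3, 98 − (35 + 20 + 26) gives (3,4) = 17.
Using row 4: 14 + 41 + 11 + ? → (4,4) = 98 − 66 = 32.

32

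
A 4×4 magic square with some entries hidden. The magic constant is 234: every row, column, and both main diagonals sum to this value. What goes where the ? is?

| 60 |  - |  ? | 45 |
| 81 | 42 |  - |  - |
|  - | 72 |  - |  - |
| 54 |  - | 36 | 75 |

Row 4 needs 234; the known cells sum to 165, so (4,2) = 69.
Column 1 must total 234; the given cells sum to 195, so (3,1) = 39.
From column 2, 234 − (42 + 72 + 69) gives (1,2) = 51.
Main diagonal must total 234; the given cells sum to 177, so (3,3) = 57.
The remaining cell in anti-diagonal is (2,3) = 234 − 171 = 63.
Row 1 must total 234; the given cells sum to 156, so (1,3) = 78.

78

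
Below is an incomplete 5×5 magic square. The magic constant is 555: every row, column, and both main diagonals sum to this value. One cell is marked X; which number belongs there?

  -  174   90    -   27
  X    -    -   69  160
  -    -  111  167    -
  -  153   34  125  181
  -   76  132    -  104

41

The remaining cell in row 4 is (4,1) = 555 − 493 = 62.
Using column 3: 90 + 111 + 34 + 132 + ? → (2,3) = 555 − 367 = 188.
From column 5, 555 − (27 + 160 + 181 + 104) gives (3,5) = 83.
The remaining cell in anti-diagonal is (5,1) = 555 − 360 = 195.
Using row 5: 195 + 76 + 132 + 104 + ? → (5,4) = 555 − 507 = 48.
The remaining cell in column 4 is (1,4) = 555 − 409 = 146.
Using row 1: 174 + 90 + 146 + 27 + ? → (1,1) = 555 − 437 = 118.
Using main diagonal: 118 + 111 + 125 + 104 + ? → (2,2) = 555 − 458 = 97.
The remaining cell in row 2 is (2,1) = 555 − 514 = 41.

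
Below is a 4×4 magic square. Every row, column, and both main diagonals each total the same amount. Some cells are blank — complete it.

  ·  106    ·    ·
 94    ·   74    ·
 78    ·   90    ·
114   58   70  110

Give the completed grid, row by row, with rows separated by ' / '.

Row 4 is already complete: 114 + 58 + 70 + 110 = 352, so that is the magic constant.
Column 1 needs 352; the known cells sum to 286, so (1,1) = 66.
Column 3 must total 352; the given cells sum to 234, so (1,3) = 118.
Main diagonal needs 352; the known cells sum to 266, so (2,2) = 86.
Row 1 needs 352; the known cells sum to 290, so (1,4) = 62.
The remaining cell in row 2 is (2,4) = 352 − 254 = 98.
From column 2, 352 − (106 + 86 + 58) gives (3,2) = 102.
Column 4 must total 352; the given cells sum to 270, so (3,4) = 82.

66 106 118 62 / 94 86 74 98 / 78 102 90 82 / 114 58 70 110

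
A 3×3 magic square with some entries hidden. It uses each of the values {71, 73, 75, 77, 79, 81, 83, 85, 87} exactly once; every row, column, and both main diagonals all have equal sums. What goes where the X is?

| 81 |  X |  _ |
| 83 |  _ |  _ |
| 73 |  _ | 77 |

71

The 9 entries sum to 711, so each line sums to 711/3 = 237.
From row 3, 237 − (73 + 77) gives (3,2) = 87.
The remaining cell in main diagonal is (2,2) = 237 − 158 = 79.
Using anti-diagonal: 79 + 73 + ? → (1,3) = 237 − 152 = 85.
Row 1 must total 237; the given cells sum to 166, so (1,2) = 71.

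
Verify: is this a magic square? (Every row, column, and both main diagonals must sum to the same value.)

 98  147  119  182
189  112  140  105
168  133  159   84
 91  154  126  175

No — column 4 sums to 546 but column 3 sums to 544.

Row 1: 98 + 147 + 119 + 182 = 546.
Row 2: 189 + 112 + 140 + 105 = 546.
Row 3: 168 + 133 + 159 + 84 = 544.
Row 4: 91 + 154 + 126 + 175 = 546.
Column 1: 98 + 189 + 168 + 91 = 546.
Column 2: 147 + 112 + 133 + 154 = 546.
Column 3: 119 + 140 + 159 + 126 = 544.
Column 4: 182 + 105 + 84 + 175 = 546.
Main diagonal: 98 + 112 + 159 + 175 = 544.
Anti-diagonal: 182 + 140 + 133 + 91 = 546.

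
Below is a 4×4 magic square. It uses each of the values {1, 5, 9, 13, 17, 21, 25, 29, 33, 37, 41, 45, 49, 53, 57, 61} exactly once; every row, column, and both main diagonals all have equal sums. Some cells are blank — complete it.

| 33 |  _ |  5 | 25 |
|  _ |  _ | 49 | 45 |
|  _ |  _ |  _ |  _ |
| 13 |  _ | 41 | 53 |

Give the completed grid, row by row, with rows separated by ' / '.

The 16 entries sum to 496, so each line sums to 496/4 = 124.
From row 1, 124 − (33 + 5 + 25) gives (1,2) = 61.
Row 4 must total 124; the given cells sum to 107, so (4,2) = 17.
Column 3 needs 124; the known cells sum to 95, so (3,3) = 29.
From column 4, 124 − (25 + 45 + 53) gives (3,4) = 1.
From main diagonal, 124 − (33 + 29 + 53) gives (2,2) = 9.
Anti-diagonal must total 124; the given cells sum to 87, so (3,2) = 37.
Row 2 needs 124; the known cells sum to 103, so (2,1) = 21.
Row 3 must total 124; the given cells sum to 67, so (3,1) = 57.

33 61 5 25 / 21 9 49 45 / 57 37 29 1 / 13 17 41 53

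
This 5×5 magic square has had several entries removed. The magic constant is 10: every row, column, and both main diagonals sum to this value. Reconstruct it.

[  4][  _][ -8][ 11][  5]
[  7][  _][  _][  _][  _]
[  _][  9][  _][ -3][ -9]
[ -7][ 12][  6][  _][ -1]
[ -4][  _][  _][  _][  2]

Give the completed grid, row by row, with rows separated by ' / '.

4 -2 -8 11 5 / 7 1 -5 -6 13 / 10 9 3 -3 -9 / -7 12 6 0 -1 / -4 -10 14 8 2

The remaining cell in row 1 is (1,2) = 10 − 12 = -2.
Using row 4: -7 + 12 + 6 + (-1) + ? → (4,4) = 10 − 10 = 0.
The remaining cell in column 1 is (3,1) = 10 − 0 = 10.
Column 5 needs 10; the known cells sum to -3, so (2,5) = 13.
Using row 3: 10 + 9 + (-3) + (-9) + ? → (3,3) = 10 − 7 = 3.
Using main diagonal: 4 + 3 + 0 + 2 + ? → (2,2) = 10 − 9 = 1.
Anti-diagonal must total 10; the given cells sum to 16, so (2,4) = -6.
The remaining cell in row 2 is (2,3) = 10 − 15 = -5.
Using column 2: -2 + 1 + 9 + 12 + ? → (5,2) = 10 − 20 = -10.
The remaining cell in column 3 is (5,3) = 10 − (-4) = 14.
Using column 4: 11 + (-6) + (-3) + 0 + ? → (5,4) = 10 − 2 = 8.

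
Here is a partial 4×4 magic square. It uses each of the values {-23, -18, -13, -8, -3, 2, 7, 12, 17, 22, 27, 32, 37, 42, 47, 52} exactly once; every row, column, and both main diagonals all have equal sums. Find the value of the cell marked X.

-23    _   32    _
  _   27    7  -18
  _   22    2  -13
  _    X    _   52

-3

The 16 entries sum to 232, so each line sums to 232/4 = 58.
Row 2: 27 + 7 + (-18) + ? = 58, so (2,1) = 42.
Using row 3: 22 + 2 + (-13) + ? → (3,1) = 58 − 11 = 47.
Column 1: -23 + 42 + 47 + ? = 58, so (4,1) = -8.
Column 3 needs 58; the known cells sum to 41, so (4,3) = 17.
Column 4 needs 58; the known cells sum to 21, so (1,4) = 37.
Row 1 needs 58; the known cells sum to 46, so (1,2) = 12.
Row 4: -8 + 17 + 52 + ? = 58, so (4,2) = -3.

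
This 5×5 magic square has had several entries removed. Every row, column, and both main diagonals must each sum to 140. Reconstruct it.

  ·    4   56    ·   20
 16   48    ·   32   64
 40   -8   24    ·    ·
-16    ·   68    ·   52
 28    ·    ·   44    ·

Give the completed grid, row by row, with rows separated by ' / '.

The remaining cell in row 2 is (2,3) = 140 − 160 = -20.
The remaining cell in column 1 is (1,1) = 140 − 68 = 72.
Column 3 needs 140; the known cells sum to 128, so (5,3) = 12.
Anti-diagonal needs 140; the known cells sum to 104, so (4,2) = 36.
Row 1: 72 + 4 + 56 + 20 + ? = 140, so (1,4) = -12.
Row 4 must total 140; the given cells sum to 140, so (4,4) = 0.
Column 2 needs 140; the known cells sum to 80, so (5,2) = 60.
Using column 4: -12 + 32 + 0 + 44 + ? → (3,4) = 140 − 64 = 76.
From main diagonal, 140 − (72 + 48 + 24 + 0) gives (5,5) = -4.
From row 3, 140 − (40 + (-8) + 24 + 76) gives (3,5) = 8.

72 4 56 -12 20 / 16 48 -20 32 64 / 40 -8 24 76 8 / -16 36 68 0 52 / 28 60 12 44 -4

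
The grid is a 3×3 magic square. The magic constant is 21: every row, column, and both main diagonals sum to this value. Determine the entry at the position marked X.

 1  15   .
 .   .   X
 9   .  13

Row 1 must total 21; the given cells sum to 16, so (1,3) = 5.
Row 3: 9 + 13 + ? = 21, so (3,2) = -1.
The remaining cell in column 1 is (2,1) = 21 − 10 = 11.
Column 2: 15 + (-1) + ? = 21, so (2,2) = 7.
From column 3, 21 − (5 + 13) gives (2,3) = 3.

3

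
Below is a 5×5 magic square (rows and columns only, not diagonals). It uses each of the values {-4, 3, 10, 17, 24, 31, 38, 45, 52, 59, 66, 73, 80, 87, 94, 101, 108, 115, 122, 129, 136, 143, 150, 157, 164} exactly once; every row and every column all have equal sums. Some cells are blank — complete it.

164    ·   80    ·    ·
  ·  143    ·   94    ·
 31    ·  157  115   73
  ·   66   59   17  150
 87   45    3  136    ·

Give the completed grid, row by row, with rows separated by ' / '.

The 25 entries sum to 2000, so each line sums to 2000/5 = 400.
The remaining cell in row 3 is (3,2) = 400 − 376 = 24.
Using row 4: 66 + 59 + 17 + 150 + ? → (4,1) = 400 − 292 = 108.
Row 5 must total 400; the given cells sum to 271, so (5,5) = 129.
From column 1, 400 − (164 + 31 + 108 + 87) gives (2,1) = 10.
Column 2: 143 + 24 + 66 + 45 + ? = 400, so (1,2) = 122.
Column 3 needs 400; the known cells sum to 299, so (2,3) = 101.
The remaining cell in column 4 is (1,4) = 400 − 362 = 38.
Using row 1: 164 + 122 + 80 + 38 + ? → (1,5) = 400 − 404 = -4.
From row 2, 400 − (10 + 143 + 101 + 94) gives (2,5) = 52.

164 122 80 38 -4 / 10 143 101 94 52 / 31 24 157 115 73 / 108 66 59 17 150 / 87 45 3 136 129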